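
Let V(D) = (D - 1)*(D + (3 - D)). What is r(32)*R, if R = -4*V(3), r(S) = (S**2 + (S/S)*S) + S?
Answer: -26112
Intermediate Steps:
r(S) = S**2 + 2*S (r(S) = (S**2 + 1*S) + S = (S**2 + S) + S = (S + S**2) + S = S**2 + 2*S)
V(D) = -3 + 3*D (V(D) = (-1 + D)*3 = -3 + 3*D)
R = -24 (R = -4*(-3 + 3*3) = -4*(-3 + 9) = -4*6 = -24)
r(32)*R = (32*(2 + 32))*(-24) = (32*34)*(-24) = 1088*(-24) = -26112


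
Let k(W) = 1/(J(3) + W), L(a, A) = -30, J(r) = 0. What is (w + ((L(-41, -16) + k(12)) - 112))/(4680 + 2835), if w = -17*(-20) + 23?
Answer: 2653/90180 ≈ 0.029419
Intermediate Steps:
w = 363 (w = 340 + 23 = 363)
k(W) = 1/W (k(W) = 1/(0 + W) = 1/W)
(w + ((L(-41, -16) + k(12)) - 112))/(4680 + 2835) = (363 + ((-30 + 1/12) - 112))/(4680 + 2835) = (363 + ((-30 + 1/12) - 112))/7515 = (363 + (-359/12 - 112))*(1/7515) = (363 - 1703/12)*(1/7515) = (2653/12)*(1/7515) = 2653/90180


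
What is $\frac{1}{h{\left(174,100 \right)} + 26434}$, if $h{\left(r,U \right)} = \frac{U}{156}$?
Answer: $\frac{39}{1030951} \approx 3.7829 \cdot 10^{-5}$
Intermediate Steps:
$h{\left(r,U \right)} = \frac{U}{156}$ ($h{\left(r,U \right)} = U \frac{1}{156} = \frac{U}{156}$)
$\frac{1}{h{\left(174,100 \right)} + 26434} = \frac{1}{\frac{1}{156} \cdot 100 + 26434} = \frac{1}{\frac{25}{39} + 26434} = \frac{1}{\frac{1030951}{39}} = \frac{39}{1030951}$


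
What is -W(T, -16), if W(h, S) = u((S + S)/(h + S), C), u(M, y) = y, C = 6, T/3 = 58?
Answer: -6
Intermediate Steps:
T = 174 (T = 3*58 = 174)
W(h, S) = 6
-W(T, -16) = -1*6 = -6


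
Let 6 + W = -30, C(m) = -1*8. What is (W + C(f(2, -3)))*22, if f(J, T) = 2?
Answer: -968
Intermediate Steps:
C(m) = -8
W = -36 (W = -6 - 30 = -36)
(W + C(f(2, -3)))*22 = (-36 - 8)*22 = -44*22 = -968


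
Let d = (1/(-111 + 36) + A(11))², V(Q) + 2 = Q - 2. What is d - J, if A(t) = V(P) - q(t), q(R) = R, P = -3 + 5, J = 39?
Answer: 733201/5625 ≈ 130.35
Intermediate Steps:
P = 2
V(Q) = -4 + Q (V(Q) = -2 + (Q - 2) = -2 + (-2 + Q) = -4 + Q)
A(t) = -2 - t (A(t) = (-4 + 2) - t = -2 - t)
d = 952576/5625 (d = (1/(-111 + 36) + (-2 - 1*11))² = (1/(-75) + (-2 - 11))² = (-1/75 - 13)² = (-976/75)² = 952576/5625 ≈ 169.35)
d - J = 952576/5625 - 1*39 = 952576/5625 - 39 = 733201/5625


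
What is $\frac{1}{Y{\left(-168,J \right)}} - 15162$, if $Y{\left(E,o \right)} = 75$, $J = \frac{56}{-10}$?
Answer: $- \frac{1137149}{75} \approx -15162.0$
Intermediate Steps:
$J = - \frac{28}{5}$ ($J = 56 \left(- \frac{1}{10}\right) = - \frac{28}{5} \approx -5.6$)
$\frac{1}{Y{\left(-168,J \right)}} - 15162 = \frac{1}{75} - 15162 = - \frac{1137149}{75}$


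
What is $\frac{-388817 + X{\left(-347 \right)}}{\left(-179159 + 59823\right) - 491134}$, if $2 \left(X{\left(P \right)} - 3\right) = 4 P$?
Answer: $\frac{9274}{14535} \approx 0.63805$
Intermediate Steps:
$X{\left(P \right)} = 3 + 2 P$ ($X{\left(P \right)} = 3 + \frac{4 P}{2} = 3 + 2 P$)
$\frac{-388817 + X{\left(-347 \right)}}{\left(-179159 + 59823\right) - 491134} = \frac{-388817 + \left(3 + 2 \left(-347\right)\right)}{\left(-179159 + 59823\right) - 491134} = \frac{-388817 + \left(3 - 694\right)}{-119336 - 491134} = \frac{-388817 - 691}{-610470} = \left(-389508\right) \left(- \frac{1}{610470}\right) = \frac{9274}{14535}$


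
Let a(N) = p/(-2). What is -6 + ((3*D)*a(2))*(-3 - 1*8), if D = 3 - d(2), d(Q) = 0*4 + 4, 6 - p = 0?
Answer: -105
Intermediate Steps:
p = 6 (p = 6 - 1*0 = 6 + 0 = 6)
d(Q) = 4 (d(Q) = 0 + 4 = 4)
D = -1 (D = 3 - 1*4 = 3 - 4 = -1)
a(N) = -3 (a(N) = 6/(-2) = 6*(-½) = -3)
-6 + ((3*D)*a(2))*(-3 - 1*8) = -6 + ((3*(-1))*(-3))*(-3 - 1*8) = -6 + (-3*(-3))*(-3 - 8) = -6 + 9*(-11) = -6 - 99 = -105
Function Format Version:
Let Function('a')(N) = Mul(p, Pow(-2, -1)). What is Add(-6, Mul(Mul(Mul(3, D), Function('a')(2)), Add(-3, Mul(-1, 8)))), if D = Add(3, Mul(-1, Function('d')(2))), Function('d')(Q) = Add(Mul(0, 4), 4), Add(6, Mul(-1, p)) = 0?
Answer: -105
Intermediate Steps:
p = 6 (p = Add(6, Mul(-1, 0)) = Add(6, 0) = 6)
Function('d')(Q) = 4 (Function('d')(Q) = Add(0, 4) = 4)
D = -1 (D = Add(3, Mul(-1, 4)) = Add(3, -4) = -1)
Function('a')(N) = -3 (Function('a')(N) = Mul(6, Pow(-2, -1)) = Mul(6, Rational(-1, 2)) = -3)
Add(-6, Mul(Mul(Mul(3, D), Function('a')(2)), Add(-3, Mul(-1, 8)))) = Add(-6, Mul(Mul(Mul(3, -1), -3), Add(-3, Mul(-1, 8)))) = Add(-6, Mul(Mul(-3, -3), Add(-3, -8))) = Add(-6, Mul(9, -11)) = Add(-6, -99) = -105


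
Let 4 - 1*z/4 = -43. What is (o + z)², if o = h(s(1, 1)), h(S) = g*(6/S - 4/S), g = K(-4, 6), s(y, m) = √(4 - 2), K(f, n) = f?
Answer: 35376 - 1504*√2 ≈ 33249.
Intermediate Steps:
z = 188 (z = 16 - 4*(-43) = 16 + 172 = 188)
s(y, m) = √2
g = -4
h(S) = -8/S (h(S) = -4*(6/S - 4/S) = -8/S)
o = -4*√2 (o = -8*√2/2 = -4*√2 ≈ -5.6569)
(o + z)² = (-4*√2 + 188)² = (188 - 4*√2)²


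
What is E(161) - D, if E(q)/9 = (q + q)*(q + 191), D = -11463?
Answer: 1031559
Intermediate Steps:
E(q) = 18*q*(191 + q) (E(q) = 9*((q + q)*(q + 191)) = 9*((2*q)*(191 + q)) = 9*(2*q*(191 + q)) = 18*q*(191 + q))
E(161) - D = 18*161*(191 + 161) - 1*(-11463) = 18*161*352 + 11463 = 1020096 + 11463 = 1031559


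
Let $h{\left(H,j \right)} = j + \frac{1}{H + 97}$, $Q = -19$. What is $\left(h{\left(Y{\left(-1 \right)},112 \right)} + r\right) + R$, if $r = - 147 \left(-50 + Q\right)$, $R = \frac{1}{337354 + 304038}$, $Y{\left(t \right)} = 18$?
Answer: $\frac{756410261907}{73760080} \approx 10255.0$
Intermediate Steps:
$R = \frac{1}{641392} \approx 1.5591 \cdot 10^{-6}$
$r = 10143$ ($r = - 147 \left(-50 - 19\right) = \left(-147\right) \left(-69\right) = 10143$)
$h{\left(H,j \right)} = j + \frac{1}{97 + H}$
$\left(h{\left(Y{\left(-1 \right)},112 \right)} + r\right) + R = \left(\frac{1 + 97 \cdot 112 + 18 \cdot 112}{97 + 18} + 10143\right) + \frac{1}{641392} = \left(\frac{1 + 10864 + 2016}{115} + 10143\right) + \frac{1}{641392} = \left(\frac{1}{115} \cdot 12881 + 10143\right) + \frac{1}{641392} = \left(\frac{12881}{115} + 10143\right) + \frac{1}{641392} = \frac{1179326}{115} + \frac{1}{641392} = \frac{756410261907}{73760080}$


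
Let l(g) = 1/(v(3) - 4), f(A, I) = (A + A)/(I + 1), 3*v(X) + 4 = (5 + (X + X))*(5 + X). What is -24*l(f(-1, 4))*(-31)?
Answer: 31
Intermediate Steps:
v(X) = -4/3 + (5 + X)*(5 + 2*X)/3 (v(X) = -4/3 + ((5 + (X + X))*(5 + X))/3 = -4/3 + ((5 + 2*X)*(5 + X))/3 = -4/3 + ((5 + X)*(5 + 2*X))/3 = -4/3 + (5 + X)*(5 + 2*X)/3)
f(A, I) = 2*A/(1 + I) (f(A, I) = (2*A)/(1 + I) = 2*A/(1 + I))
l(g) = 1/24 (l(g) = 1/((7 + 5*3 + (2/3)*3**2) - 4) = 1/((7 + 15 + (2/3)*9) - 4) = 1/((7 + 15 + 6) - 4) = 1/(28 - 4) = 1/24)
-24*l(f(-1, 4))*(-31) = -24*1/24*(-31) = -1*(-31) = 31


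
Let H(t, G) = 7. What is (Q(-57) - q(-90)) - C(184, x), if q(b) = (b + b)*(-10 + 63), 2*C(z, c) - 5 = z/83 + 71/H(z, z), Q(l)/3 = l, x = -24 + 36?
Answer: 5438346/581 ≈ 9360.3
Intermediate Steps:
x = 12
Q(l) = 3*l
C(z, c) = 53/7 + z/166 (C(z, c) = 5/2 + (z/83 + 71/7)/2 = 5/2 + (71/7 + z/83)/2 = 5/2 + (71/14 + z/166) = 53/7 + z/166)
q(b) = 106*b (q(b) = (2*b)*53 = 106*b)
(Q(-57) - q(-90)) - C(184, x) = (3*(-57) - 106*(-90)) - (53/7 + (1/166)*184) = (-171 - 1*(-9540)) - (53/7 + 92/83) = (-171 + 9540) - 1*5043/581 = 9369 - 5043/581 = 5438346/581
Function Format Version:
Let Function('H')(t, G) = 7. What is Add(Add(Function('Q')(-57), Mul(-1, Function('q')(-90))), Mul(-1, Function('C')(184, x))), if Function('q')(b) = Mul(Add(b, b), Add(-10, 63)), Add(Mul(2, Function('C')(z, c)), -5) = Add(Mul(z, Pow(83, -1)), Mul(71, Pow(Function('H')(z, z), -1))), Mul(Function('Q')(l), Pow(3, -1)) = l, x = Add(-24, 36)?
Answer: Rational(5438346, 581) ≈ 9360.3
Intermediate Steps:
x = 12
Function('Q')(l) = Mul(3, l)
Function('C')(z, c) = Add(Rational(53, 7), Mul(Rational(1, 166), z)) (Function('C')(z, c) = Add(Rational(5, 2), Mul(Rational(1, 2), Add(Mul(z, Pow(83, -1)), Mul(71, Pow(7, -1))))) = Add(Rational(5, 2), Mul(Rational(1, 2), Add(Mul(z, Rational(1, 83)), Mul(71, Rational(1, 7))))) = Add(Rational(5, 2), Mul(Rational(1, 2), Add(Mul(Rational(1, 83), z), Rational(71, 7)))) = Add(Rational(5, 2), Mul(Rational(1, 2), Add(Rational(71, 7), Mul(Rational(1, 83), z)))) = Add(Rational(5, 2), Add(Rational(71, 14), Mul(Rational(1, 166), z))) = Add(Rational(53, 7), Mul(Rational(1, 166), z)))
Function('q')(b) = Mul(106, b) (Function('q')(b) = Mul(Mul(2, b), 53) = Mul(106, b))
Add(Add(Function('Q')(-57), Mul(-1, Function('q')(-90))), Mul(-1, Function('C')(184, x))) = Add(Add(Mul(3, -57), Mul(-1, Mul(106, -90))), Mul(-1, Add(Rational(53, 7), Mul(Rational(1, 166), 184)))) = Add(Add(-171, Mul(-1, -9540)), Mul(-1, Add(Rational(53, 7), Rational(92, 83)))) = Add(Add(-171, 9540), Mul(-1, Rational(5043, 581))) = Add(9369, Rational(-5043, 581)) = Rational(5438346, 581)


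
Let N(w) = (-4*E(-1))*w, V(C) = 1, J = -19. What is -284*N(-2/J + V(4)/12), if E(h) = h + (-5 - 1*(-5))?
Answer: -12212/57 ≈ -214.25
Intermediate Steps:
E(h) = h (E(h) = h + (-5 + 5) = h + 0 = h)
N(w) = 4*w (N(w) = (-4*(-1))*w = 4*w)
-284*N(-2/J + V(4)/12) = -1136*(-2/(-19) + 1/12) = -1136*(-2*(-1/19) + 1*(1/12)) = -1136*(2/19 + 1/12) = -1136*43/228 = -284*43/57 = -12212/57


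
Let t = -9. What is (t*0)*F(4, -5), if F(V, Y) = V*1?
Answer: 0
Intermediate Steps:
F(V, Y) = V
(t*0)*F(4, -5) = -9*0*4 = 0*4 = 0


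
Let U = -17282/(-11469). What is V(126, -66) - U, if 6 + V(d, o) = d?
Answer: 1358998/11469 ≈ 118.49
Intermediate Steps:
V(d, o) = -6 + d
U = 17282/11469 (U = -17282*(-1/11469) = 17282/11469 ≈ 1.5068)
V(126, -66) - U = (-6 + 126) - 1*17282/11469 = 120 - 17282/11469 = 1358998/11469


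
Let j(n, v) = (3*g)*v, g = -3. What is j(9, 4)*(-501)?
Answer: 18036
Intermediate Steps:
j(n, v) = -9*v (j(n, v) = (3*(-3))*v = -9*v)
j(9, 4)*(-501) = -9*4*(-501) = -36*(-501) = 18036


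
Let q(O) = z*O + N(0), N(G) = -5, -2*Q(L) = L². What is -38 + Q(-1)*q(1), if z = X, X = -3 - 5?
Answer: -63/2 ≈ -31.500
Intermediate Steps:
X = -8
z = -8
Q(L) = -L²/2
q(O) = -5 - 8*O (q(O) = -8*O - 5 = -5 - 8*O)
-38 + Q(-1)*q(1) = -38 + (-½*(-1)²)*(-5 - 8*1) = -38 + (-½*1)*(-5 - 8) = -38 - ½*(-13) = -38 + 13/2 = -63/2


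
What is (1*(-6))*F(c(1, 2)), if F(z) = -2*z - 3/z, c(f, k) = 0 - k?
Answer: -33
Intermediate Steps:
c(f, k) = -k
F(z) = -3/z - 2*z
(1*(-6))*F(c(1, 2)) = (1*(-6))*(-3/((-1*2)) - (-2)*2) = -6*(-3/(-2) - 2*(-2)) = -6*(-3*(-½) + 4) = -6*(3/2 + 4) = -6*11/2 = -33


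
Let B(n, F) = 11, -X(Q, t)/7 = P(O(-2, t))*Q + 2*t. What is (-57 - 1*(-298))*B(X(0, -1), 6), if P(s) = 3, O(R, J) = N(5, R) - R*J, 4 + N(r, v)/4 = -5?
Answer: 2651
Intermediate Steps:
N(r, v) = -36 (N(r, v) = -16 + 4*(-5) = -16 - 20 = -36)
O(R, J) = -36 - J*R (O(R, J) = -36 - R*J = -36 - J*R)
X(Q, t) = -21*Q - 14*t (X(Q, t) = -7*(3*Q + 2*t) = -7*(2*t + 3*Q) = -21*Q - 14*t)
(-57 - 1*(-298))*B(X(0, -1), 6) = (-57 - 1*(-298))*11 = (-57 + 298)*11 = 241*11 = 2651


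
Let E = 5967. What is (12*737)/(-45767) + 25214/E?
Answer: 1101196990/273091689 ≈ 4.0323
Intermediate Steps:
(12*737)/(-45767) + 25214/E = (12*737)/(-45767) + 25214/5967 = 8844*(-1/45767) + 25214*(1/5967) = -8844/45767 + 25214/5967 = 1101196990/273091689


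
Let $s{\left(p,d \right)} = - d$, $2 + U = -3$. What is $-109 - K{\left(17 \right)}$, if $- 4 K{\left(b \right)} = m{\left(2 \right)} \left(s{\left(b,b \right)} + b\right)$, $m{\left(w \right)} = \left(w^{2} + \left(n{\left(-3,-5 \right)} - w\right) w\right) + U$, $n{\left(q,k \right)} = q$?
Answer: $-109$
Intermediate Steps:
$U = -5$ ($U = -2 - 3 = -5$)
$m{\left(w \right)} = -5 + w^{2} + w \left(-3 - w\right)$ ($m{\left(w \right)} = \left(w^{2} + \left(-3 - w\right) w\right) - 5 = \left(w^{2} + w \left(-3 - w\right)\right) - 5 = -5 + w^{2} + w \left(-3 - w\right)$)
$K{\left(b \right)} = 0$ ($K{\left(b \right)} = - \frac{\left(-5 - 6\right) \left(- b + b\right)}{4} = - \frac{\left(-5 - 6\right) 0}{4} = - \frac{\left(-11\right) 0}{4} = \left(- \frac{1}{4}\right) 0 = 0$)
$-109 - K{\left(17 \right)} = -109 - 0 = -109 + 0 = -109$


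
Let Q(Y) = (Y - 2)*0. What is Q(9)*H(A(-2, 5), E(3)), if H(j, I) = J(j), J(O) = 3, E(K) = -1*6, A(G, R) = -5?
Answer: 0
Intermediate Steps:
E(K) = -6
Q(Y) = 0 (Q(Y) = (-2 + Y)*0 = 0)
H(j, I) = 3
Q(9)*H(A(-2, 5), E(3)) = 0*3 = 0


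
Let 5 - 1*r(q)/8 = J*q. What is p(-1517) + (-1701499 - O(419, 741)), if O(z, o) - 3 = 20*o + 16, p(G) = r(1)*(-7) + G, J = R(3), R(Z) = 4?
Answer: -1717911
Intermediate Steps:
J = 4
r(q) = 40 - 32*q
p(G) = -56 + G (p(G) = (40 - 32*1)*(-7) + G = (40 - 32)*(-7) + G = 8*(-7) + G = -56 + G)
O(z, o) = 19 + 20*o (O(z, o) = 3 + (20*o + 16) = 3 + (16 + 20*o) = 19 + 20*o)
p(-1517) + (-1701499 - O(419, 741)) = (-56 - 1517) + (-1701499 - (19 + 20*741)) = -1573 + (-1701499 - (19 + 14820)) = -1573 + (-1701499 - 1*14839) = -1573 + (-1701499 - 14839) = -1573 - 1716338 = -1717911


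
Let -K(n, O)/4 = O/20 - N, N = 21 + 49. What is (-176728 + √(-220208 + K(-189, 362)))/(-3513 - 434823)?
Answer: 22091/54792 - I*√5500010/2191680 ≈ 0.40318 - 0.0010701*I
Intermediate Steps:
N = 70
K(n, O) = 280 - O/5 (K(n, O) = -4*(O/20 - 1*70) = -4*(O*(1/20) - 70) = -4*(O/20 - 70) = -4*(-70 + O/20) = 280 - O/5)
(-176728 + √(-220208 + K(-189, 362)))/(-3513 - 434823) = (-176728 + √(-220208 + (280 - ⅕*362)))/(-3513 - 434823) = (-176728 + √(-220208 + (280 - 362/5)))/(-438336) = (-176728 + √(-220208 + 1038/5))*(-1/438336) = (-176728 + √(-1100002/5))*(-1/438336) = (-176728 + I*√5500010/5)*(-1/438336) = 22091/54792 - I*√5500010/2191680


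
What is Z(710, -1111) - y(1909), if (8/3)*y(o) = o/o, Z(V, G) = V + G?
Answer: -3211/8 ≈ -401.38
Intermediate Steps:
Z(V, G) = G + V
y(o) = 3/8 (y(o) = 3*(o/o)/8 = (3/8)*1 = 3/8)
Z(710, -1111) - y(1909) = (-1111 + 710) - 1*3/8 = -401 - 3/8 = -3211/8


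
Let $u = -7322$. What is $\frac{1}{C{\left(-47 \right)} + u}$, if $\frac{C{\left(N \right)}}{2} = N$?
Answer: $- \frac{1}{7416} \approx -0.00013484$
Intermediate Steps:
$C{\left(N \right)} = 2 N$
$\frac{1}{C{\left(-47 \right)} + u} = \frac{1}{2 \left(-47\right) - 7322} = \frac{1}{-94 - 7322} = \frac{1}{-7416} = - \frac{1}{7416}$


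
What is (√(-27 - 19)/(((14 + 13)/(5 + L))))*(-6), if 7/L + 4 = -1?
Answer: -4*I*√46/5 ≈ -5.4259*I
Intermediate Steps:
L = -7/5 (L = 7/(-4 - 1) = 7/(-5) = 7*(-⅕) = -7/5 ≈ -1.4000)
(√(-27 - 19)/(((14 + 13)/(5 + L))))*(-6) = (√(-27 - 19)/(((14 + 13)/(5 - 7/5))))*(-6) = (√(-46)/((27/(18/5))))*(-6) = ((I*√46)/((27*(5/18))))*(-6) = ((I*√46)/(15/2))*(-6) = ((I*√46)*(2/15))*(-6) = (2*I*√46/15)*(-6) = -4*I*√46/5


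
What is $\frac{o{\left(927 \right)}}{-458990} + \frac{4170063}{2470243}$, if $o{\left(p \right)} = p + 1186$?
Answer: $\frac{1908797592911}{1133816834570} \approx 1.6835$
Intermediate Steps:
$o{\left(p \right)} = 1186 + p$
$\frac{o{\left(927 \right)}}{-458990} + \frac{4170063}{2470243} = \frac{1186 + 927}{-458990} + \frac{4170063}{2470243} = 2113 \left(- \frac{1}{458990}\right) + 4170063 \cdot \frac{1}{2470243} = - \frac{2113}{458990} + \frac{4170063}{2470243} = \frac{1908797592911}{1133816834570}$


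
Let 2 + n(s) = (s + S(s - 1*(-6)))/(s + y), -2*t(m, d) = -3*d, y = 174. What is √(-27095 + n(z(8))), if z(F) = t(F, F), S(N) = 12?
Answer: I*√26040093/31 ≈ 164.61*I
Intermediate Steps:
t(m, d) = 3*d/2 (t(m, d) = -(-3)*d/2 = 3*d/2)
z(F) = 3*F/2
n(s) = -2 + (12 + s)/(174 + s) (n(s) = -2 + (s + 12)/(s + 174) = -2 + (12 + s)/(174 + s))
√(-27095 + n(z(8))) = √(-27095 + (-336 - 3*8/2)/(174 + (3/2)*8)) = √(-27095 + (-336 - 1*12)/(174 + 12)) = √(-27095 + (-336 - 12)/186) = √(-27095 + (1/186)*(-348)) = √(-27095 - 58/31) = √(-840003/31) = I*√26040093/31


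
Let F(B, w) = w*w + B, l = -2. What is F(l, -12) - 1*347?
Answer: -205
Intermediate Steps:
F(B, w) = B + w**2 (F(B, w) = w**2 + B = B + w**2)
F(l, -12) - 1*347 = (-2 + (-12)**2) - 1*347 = (-2 + 144) - 347 = 142 - 347 = -205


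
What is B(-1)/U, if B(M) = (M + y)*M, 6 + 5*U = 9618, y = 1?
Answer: 0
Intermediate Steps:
U = 9612/5 (U = -6/5 + (1/5)*9618 = -6/5 + 9618/5 = 9612/5 ≈ 1922.4)
B(M) = M*(1 + M) (B(M) = (M + 1)*M = (1 + M)*M = M*(1 + M))
B(-1)/U = (-(1 - 1))/(9612/5) = 5*(-1*0)/9612 = (5/9612)*0 = 0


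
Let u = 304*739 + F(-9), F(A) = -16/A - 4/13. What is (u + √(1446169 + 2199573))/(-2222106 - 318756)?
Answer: -13142462/148640427 - √3645742/2540862 ≈ -0.089169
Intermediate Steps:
F(A) = -4/13 - 16/A (F(A) = -16/A - 4*1/13 = -16/A - 4/13 = -4/13 - 16/A)
u = 26284924/117 (u = 304*739 + (-4/13 - 16/(-9)) = 224656 + (-4/13 - 16*(-⅑)) = 224656 + (-4/13 + 16/9) = 224656 + 172/117 = 26284924/117 ≈ 2.2466e+5)
(u + √(1446169 + 2199573))/(-2222106 - 318756) = (26284924/117 + √(1446169 + 2199573))/(-2222106 - 318756) = (26284924/117 + √3645742)/(-2540862) = (26284924/117 + √3645742)*(-1/2540862) = -13142462/148640427 - √3645742/2540862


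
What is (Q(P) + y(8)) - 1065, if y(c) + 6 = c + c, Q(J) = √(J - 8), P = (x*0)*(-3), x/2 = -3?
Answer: -1055 + 2*I*√2 ≈ -1055.0 + 2.8284*I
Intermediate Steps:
x = -6 (x = 2*(-3) = -6)
P = 0 (P = -6*0*(-3) = 0*(-3) = 0)
Q(J) = √(-8 + J)
y(c) = -6 + 2*c (y(c) = -6 + (c + c) = -6 + 2*c)
(Q(P) + y(8)) - 1065 = (√(-8 + 0) + (-6 + 2*8)) - 1065 = (√(-8) + (-6 + 16)) - 1065 = (2*I*√2 + 10) - 1065 = (10 + 2*I*√2) - 1065 = -1055 + 2*I*√2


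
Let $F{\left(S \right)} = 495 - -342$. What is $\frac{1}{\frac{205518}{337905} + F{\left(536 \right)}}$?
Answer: $\frac{112635}{94344001} \approx 0.0011939$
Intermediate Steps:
$F{\left(S \right)} = 837$ ($F{\left(S \right)} = 495 + 342 = 837$)
$\frac{1}{\frac{205518}{337905} + F{\left(536 \right)}} = \frac{1}{\frac{205518}{337905} + 837} = \frac{1}{205518 \cdot \frac{1}{337905} + 837} = \frac{1}{\frac{68506}{112635} + 837} = \frac{1}{\frac{94344001}{112635}} = \frac{112635}{94344001}$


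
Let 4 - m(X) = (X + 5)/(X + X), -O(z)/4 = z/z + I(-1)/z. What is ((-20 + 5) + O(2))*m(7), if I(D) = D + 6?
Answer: -638/7 ≈ -91.143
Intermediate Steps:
I(D) = 6 + D
O(z) = -4 - 20/z (O(z) = -4*(z/z + (6 - 1)/z) = -4*(1 + 5/z) = -4 - 20/z)
m(X) = 4 - (5 + X)/(2*X) (m(X) = 4 - (X + 5)/(X + X) = 4 - (5 + X)/(2*X))
((-20 + 5) + O(2))*m(7) = ((-20 + 5) + (-4 - 20/2))*((½)*(-5 + 7*7)/7) = (-15 + (-4 - 20*½))*((½)*(⅐)*(-5 + 49)) = (-15 + (-4 - 10))*((½)*(⅐)*44) = (-15 - 14)*(22/7) = -29*22/7 = -638/7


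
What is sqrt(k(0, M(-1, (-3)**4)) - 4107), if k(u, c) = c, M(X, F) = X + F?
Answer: I*sqrt(4027) ≈ 63.459*I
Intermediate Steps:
M(X, F) = F + X
sqrt(k(0, M(-1, (-3)**4)) - 4107) = sqrt(((-3)**4 - 1) - 4107) = sqrt((81 - 1) - 4107) = sqrt(80 - 4107) = sqrt(-4027) = I*sqrt(4027)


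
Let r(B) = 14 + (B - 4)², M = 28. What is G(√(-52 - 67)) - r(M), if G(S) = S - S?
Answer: -590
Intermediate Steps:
G(S) = 0
r(B) = 14 + (-4 + B)²
G(√(-52 - 67)) - r(M) = 0 - (14 + (-4 + 28)²) = 0 - (14 + 24²) = 0 - (14 + 576) = 0 - 1*590 = 0 - 590 = -590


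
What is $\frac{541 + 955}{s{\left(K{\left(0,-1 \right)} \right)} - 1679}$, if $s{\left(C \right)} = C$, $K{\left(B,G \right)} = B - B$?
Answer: $- \frac{1496}{1679} \approx -0.89101$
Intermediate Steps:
$K{\left(B,G \right)} = 0$
$\frac{541 + 955}{s{\left(K{\left(0,-1 \right)} \right)} - 1679} = \frac{541 + 955}{0 - 1679} = \frac{1496}{-1679} = 1496 \left(- \frac{1}{1679}\right) = - \frac{1496}{1679}$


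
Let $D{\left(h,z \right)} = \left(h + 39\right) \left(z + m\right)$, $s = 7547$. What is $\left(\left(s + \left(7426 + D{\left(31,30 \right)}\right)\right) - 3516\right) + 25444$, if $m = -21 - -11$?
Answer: $38301$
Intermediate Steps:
$m = -10$ ($m = -21 + 11 = -10$)
$D{\left(h,z \right)} = \left(-10 + z\right) \left(39 + h\right)$ ($D{\left(h,z \right)} = \left(h + 39\right) \left(z - 10\right) = \left(39 + h\right) \left(-10 + z\right) = \left(-10 + z\right) \left(39 + h\right)$)
$\left(\left(s + \left(7426 + D{\left(31,30 \right)}\right)\right) - 3516\right) + 25444 = \left(\left(7547 + \left(7426 + \left(-390 - 310 + 39 \cdot 30 + 31 \cdot 30\right)\right)\right) - 3516\right) + 25444 = \left(\left(7547 + \left(7426 + \left(-390 - 310 + 1170 + 930\right)\right)\right) - 3516\right) + 25444 = \left(\left(7547 + \left(7426 + 1400\right)\right) - 3516\right) + 25444 = \left(\left(7547 + 8826\right) - 3516\right) + 25444 = \left(16373 - 3516\right) + 25444 = 12857 + 25444 = 38301$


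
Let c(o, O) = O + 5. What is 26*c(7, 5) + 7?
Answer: 267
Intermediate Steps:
c(o, O) = 5 + O
26*c(7, 5) + 7 = 26*(5 + 5) + 7 = 26*10 + 7 = 260 + 7 = 267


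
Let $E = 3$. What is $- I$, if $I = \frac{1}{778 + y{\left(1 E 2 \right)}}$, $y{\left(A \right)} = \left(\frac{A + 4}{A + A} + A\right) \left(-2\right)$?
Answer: $- \frac{3}{2293} \approx -0.0013083$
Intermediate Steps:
$y{\left(A \right)} = - 2 A - \frac{4 + A}{A}$ ($y{\left(A \right)} = \left(\frac{4 + A}{2 A} + A\right) \left(-2\right) = \left(A + \frac{4 + A}{2 A}\right) \left(-2\right) = - 2 A - \frac{4 + A}{A}$)
$I = \frac{3}{2293}$ ($I = \frac{1}{778 - \left(1 + \frac{2}{3} + 2 \cdot 1 \cdot 3 \cdot 2\right)} = \frac{1}{778 - \left(1 + \frac{2}{3} + 2 \cdot 3 \cdot 2\right)} = \frac{1}{778 - \left(13 + \frac{2}{3}\right)} = \frac{1}{778 - \frac{41}{3}} = \frac{1}{\frac{2293}{3}} = \frac{3}{2293} \approx 0.0013083$)
$- I = \left(-1\right) \frac{3}{2293} = - \frac{3}{2293}$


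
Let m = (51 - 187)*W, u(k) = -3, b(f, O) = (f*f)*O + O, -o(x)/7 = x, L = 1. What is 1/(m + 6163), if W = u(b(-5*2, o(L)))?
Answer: 1/6571 ≈ 0.00015218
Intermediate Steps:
o(x) = -7*x
b(f, O) = O + O*f² (b(f, O) = f²*O + O = O*f² + O = O + O*f²)
W = -3
m = 408 (m = (51 - 187)*(-3) = -136*(-3) = 408)
1/(m + 6163) = 1/(408 + 6163) = 1/6571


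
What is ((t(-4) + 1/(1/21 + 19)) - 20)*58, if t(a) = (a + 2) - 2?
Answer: -277791/200 ≈ -1389.0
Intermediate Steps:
t(a) = a (t(a) = (2 + a) - 2 = a)
((t(-4) + 1/(1/21 + 19)) - 20)*58 = ((-4 + 1/(1/21 + 19)) - 20)*58 = ((-4 + 1/(400/21)) - 20)*58 = ((-4 + 21/400) - 20)*58 = (-1579/400 - 20)*58 = -9579/400*58 = -277791/200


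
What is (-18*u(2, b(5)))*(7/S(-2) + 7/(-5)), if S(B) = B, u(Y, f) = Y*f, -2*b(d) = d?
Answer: -441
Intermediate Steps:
b(d) = -d/2
(-18*u(2, b(5)))*(7/S(-2) + 7/(-5)) = (-36*(-½*5))*(7/(-2) + 7/(-5)) = (-36*(-5)/2)*(7*(-½) + 7*(-⅕)) = (-18*(-5))*(-7/2 - 7/5) = 90*(-49/10) = -441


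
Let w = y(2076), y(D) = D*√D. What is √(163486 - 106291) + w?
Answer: 3*√6355 + 4152*√519 ≈ 94828.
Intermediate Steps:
y(D) = D^(3/2)
w = 4152*√519 (w = 2076^(3/2) = 4152*√519 ≈ 94589.)
√(163486 - 106291) + w = √(163486 - 106291) + 4152*√519 = √57195 + 4152*√519 = 3*√6355 + 4152*√519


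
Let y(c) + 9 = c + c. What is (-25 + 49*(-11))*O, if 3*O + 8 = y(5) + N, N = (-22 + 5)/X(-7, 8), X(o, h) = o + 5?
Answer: -282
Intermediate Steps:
X(o, h) = 5 + o
y(c) = -9 + 2*c (y(c) = -9 + (c + c) = -9 + 2*c)
N = 17/2 (N = (-22 + 5)/(5 - 7) = -17/(-2) = -17*(-½) = 17/2 ≈ 8.5000)
O = ½ (O = -8/3 + ((-9 + 2*5) + 17/2)/3 = -8/3 + ((-9 + 10) + 17/2)/3 = -8/3 + (1 + 17/2)/3 = -8/3 + (⅓)*(19/2) = -8/3 + 19/6 = ½ ≈ 0.50000)
(-25 + 49*(-11))*O = (-25 + 49*(-11))*(½) = (-25 - 539)*(½) = -564*½ = -282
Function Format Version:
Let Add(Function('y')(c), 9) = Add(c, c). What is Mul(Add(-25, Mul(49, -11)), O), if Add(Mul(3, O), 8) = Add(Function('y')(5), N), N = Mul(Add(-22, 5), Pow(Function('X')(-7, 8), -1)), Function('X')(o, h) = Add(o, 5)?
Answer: -282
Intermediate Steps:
Function('X')(o, h) = Add(5, o)
Function('y')(c) = Add(-9, Mul(2, c)) (Function('y')(c) = Add(-9, Add(c, c)) = Add(-9, Mul(2, c)))
N = Rational(17, 2) (N = Mul(Add(-22, 5), Pow(Add(5, -7), -1)) = Mul(-17, Pow(-2, -1)) = Mul(-17, Rational(-1, 2)) = Rational(17, 2) ≈ 8.5000)
O = Rational(1, 2) (O = Add(Rational(-8, 3), Mul(Rational(1, 3), Add(Add(-9, Mul(2, 5)), Rational(17, 2)))) = Add(Rational(-8, 3), Mul(Rational(1, 3), Add(Add(-9, 10), Rational(17, 2)))) = Add(Rational(-8, 3), Mul(Rational(1, 3), Add(1, Rational(17, 2)))) = Add(Rational(-8, 3), Mul(Rational(1, 3), Rational(19, 2))) = Add(Rational(-8, 3), Rational(19, 6)) = Rational(1, 2) ≈ 0.50000)
Mul(Add(-25, Mul(49, -11)), O) = Mul(Add(-25, Mul(49, -11)), Rational(1, 2)) = Mul(Add(-25, -539), Rational(1, 2)) = Mul(-564, Rational(1, 2)) = -282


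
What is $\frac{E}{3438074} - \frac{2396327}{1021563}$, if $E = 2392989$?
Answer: $- \frac{5794160532391}{3512209189662} \approx -1.6497$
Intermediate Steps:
$\frac{E}{3438074} - \frac{2396327}{1021563} = \frac{2392989}{3438074} - \frac{2396327}{1021563} = - \frac{5794160532391}{3512209189662}$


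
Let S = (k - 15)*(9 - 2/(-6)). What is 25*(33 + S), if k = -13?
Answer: -17125/3 ≈ -5708.3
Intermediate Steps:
S = -784/3 (S = (-13 - 15)*(9 - 2/(-6)) = -28*(9 - 2*(-1/6)) = -28*(9 + 1/3) = -28*28/3 = -784/3 ≈ -261.33)
25*(33 + S) = 25*(33 - 784/3) = 25*(-685/3) = -17125/3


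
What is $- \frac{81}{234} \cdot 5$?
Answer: $- \frac{45}{26} \approx -1.7308$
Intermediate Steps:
$- \frac{81}{234} \cdot 5 = \left(-81\right) \frac{1}{234} \cdot 5 = \left(- \frac{9}{26}\right) 5 = - \frac{45}{26}$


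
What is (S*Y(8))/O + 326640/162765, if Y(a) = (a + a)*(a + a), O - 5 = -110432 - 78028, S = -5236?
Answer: 18648650096/2044925205 ≈ 9.1195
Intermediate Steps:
O = -188455 (O = 5 + (-110432 - 78028) = 5 - 188460 = -188455)
Y(a) = 4*a**2 (Y(a) = (2*a)*(2*a) = 4*a**2)
(S*Y(8))/O + 326640/162765 = -20944*8**2/(-188455) + 326640/162765 = -20944*64*(-1/188455) + 326640*(1/162765) = -5236*256*(-1/188455) + 21776/10851 = -1340416*(-1/188455) + 21776/10851 = 1340416/188455 + 21776/10851 = 18648650096/2044925205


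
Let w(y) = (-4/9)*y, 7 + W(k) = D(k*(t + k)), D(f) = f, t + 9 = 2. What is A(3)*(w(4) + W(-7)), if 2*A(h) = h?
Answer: 803/6 ≈ 133.83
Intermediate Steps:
t = -7 (t = -9 + 2 = -7)
A(h) = h/2
W(k) = -7 + k*(-7 + k)
w(y) = -4*y/9 (w(y) = (-4*⅑)*y = -4*y/9)
A(3)*(w(4) + W(-7)) = ((½)*3)*(-4/9*4 + (-7 - 7*(-7 - 7))) = 3*(-16/9 + (-7 - 7*(-14)))/2 = 3*(-16/9 + (-7 + 98))/2 = 3*(-16/9 + 91)/2 = (3/2)*(803/9) = 803/6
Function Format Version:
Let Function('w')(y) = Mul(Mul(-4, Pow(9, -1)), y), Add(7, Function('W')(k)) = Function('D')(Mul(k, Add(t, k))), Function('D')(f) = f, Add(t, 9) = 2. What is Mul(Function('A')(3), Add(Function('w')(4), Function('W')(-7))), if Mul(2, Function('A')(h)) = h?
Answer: Rational(803, 6) ≈ 133.83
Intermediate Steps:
t = -7 (t = Add(-9, 2) = -7)
Function('A')(h) = Mul(Rational(1, 2), h)
Function('W')(k) = Add(-7, Mul(k, Add(-7, k)))
Function('w')(y) = Mul(Rational(-4, 9), y) (Function('w')(y) = Mul(Mul(-4, Rational(1, 9)), y) = Mul(Rational(-4, 9), y))
Mul(Function('A')(3), Add(Function('w')(4), Function('W')(-7))) = Mul(Mul(Rational(1, 2), 3), Add(Mul(Rational(-4, 9), 4), Add(-7, Mul(-7, Add(-7, -7))))) = Mul(Rational(3, 2), Add(Rational(-16, 9), Add(-7, Mul(-7, -14)))) = Mul(Rational(3, 2), Add(Rational(-16, 9), Add(-7, 98))) = Mul(Rational(3, 2), Add(Rational(-16, 9), 91)) = Mul(Rational(3, 2), Rational(803, 9)) = Rational(803, 6)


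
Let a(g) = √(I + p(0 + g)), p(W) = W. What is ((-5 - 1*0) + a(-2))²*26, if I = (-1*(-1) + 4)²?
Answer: 1248 - 260*√23 ≈ 1.0838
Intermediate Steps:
I = 25 (I = (1 + 4)² = 5² = 25)
a(g) = √(25 + g) (a(g) = √(25 + (0 + g)) = √(25 + g))
((-5 - 1*0) + a(-2))²*26 = ((-5 - 1*0) + √(25 - 2))²*26 = ((-5 + 0) + √23)²*26 = (-5 + √23)²*26 = 26*(-5 + √23)²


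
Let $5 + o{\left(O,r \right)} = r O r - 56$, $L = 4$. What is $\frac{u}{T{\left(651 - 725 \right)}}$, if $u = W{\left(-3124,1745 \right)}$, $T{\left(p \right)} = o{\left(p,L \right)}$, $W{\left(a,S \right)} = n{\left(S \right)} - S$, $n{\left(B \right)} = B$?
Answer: $0$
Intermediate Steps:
$W{\left(a,S \right)} = 0$ ($W{\left(a,S \right)} = S - S = 0$)
$o{\left(O,r \right)} = -61 + O r^{2}$ ($o{\left(O,r \right)} = -5 + \left(r O r - 56\right) = -5 + \left(O r r - 56\right) = -5 + \left(O r^{2} - 56\right) = -5 + \left(-56 + O r^{2}\right) = -61 + O r^{2}$)
$T{\left(p \right)} = -61 + 16 p$ ($T{\left(p \right)} = -61 + p 4^{2} = -61 + p 16 = -61 + 16 p$)
$u = 0$
$\frac{u}{T{\left(651 - 725 \right)}} = \frac{0}{-61 + 16 \left(651 - 725\right)} = \frac{0}{-61 + 16 \left(-74\right)} = \frac{0}{-61 - 1184} = \frac{0}{-1245} = 0 \left(- \frac{1}{1245}\right) = 0$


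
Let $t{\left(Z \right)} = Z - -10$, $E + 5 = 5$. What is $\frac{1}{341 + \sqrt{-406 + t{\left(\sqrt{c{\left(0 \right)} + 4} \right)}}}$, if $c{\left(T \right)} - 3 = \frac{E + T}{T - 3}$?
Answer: $\frac{1}{341 + i \sqrt{396 - \sqrt{7}}} \approx 0.0029227 - 0.00016999 i$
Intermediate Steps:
$E = 0$ ($E = -5 + 5 = 0$)
$c{\left(T \right)} = 3 + \frac{T}{-3 + T}$ ($c{\left(T \right)} = 3 + \frac{0 + T}{T - 3} = 3 + \frac{T}{-3 + T}$)
$t{\left(Z \right)} = 10 + Z$ ($t{\left(Z \right)} = Z + 10 = 10 + Z$)
$\frac{1}{341 + \sqrt{-406 + t{\left(\sqrt{c{\left(0 \right)} + 4} \right)}}} = \frac{1}{341 + \sqrt{-406 + \left(10 + \sqrt{\frac{-9 + 4 \cdot 0}{-3 + 0} + 4}\right)}} = \frac{1}{341 + \sqrt{-406 + \left(10 + \sqrt{\frac{-9 + 0}{-3} + 4}\right)}} = \frac{1}{341 + \sqrt{-406 + \left(10 + \sqrt{\left(- \frac{1}{3}\right) \left(-9\right) + 4}\right)}} = \frac{1}{341 + \sqrt{-406 + \left(10 + \sqrt{3 + 4}\right)}} = \frac{1}{341 + \sqrt{-406 + \left(10 + \sqrt{7}\right)}} = \frac{1}{341 + \sqrt{-396 + \sqrt{7}}}$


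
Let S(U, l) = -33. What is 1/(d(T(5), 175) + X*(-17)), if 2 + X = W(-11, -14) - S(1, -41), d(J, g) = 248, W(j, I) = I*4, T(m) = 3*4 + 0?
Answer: 1/673 ≈ 0.0014859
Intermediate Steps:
T(m) = 12 (T(m) = 12 + 0 = 12)
W(j, I) = 4*I
X = -25 (X = -2 + (4*(-14) - 1*(-33)) = -2 + (-56 + 33) = -2 - 23 = -25)
1/(d(T(5), 175) + X*(-17)) = 1/(248 - 25*(-17)) = 1/(248 + 425) = 1/673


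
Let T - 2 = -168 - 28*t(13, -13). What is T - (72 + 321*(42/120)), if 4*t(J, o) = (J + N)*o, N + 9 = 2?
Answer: 3913/20 ≈ 195.65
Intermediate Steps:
N = -7 (N = -9 + 2 = -7)
t(J, o) = o*(-7 + J)/4 (t(J, o) = ((J - 7)*o)/4 = ((-7 + J)*o)/4 = (o*(-7 + J))/4 = o*(-7 + J)/4)
T = 380 (T = 2 + (-168 - 7*(-13)*(-7 + 13)) = 2 + (-168 - 7*(-13)*6) = 2 + (-168 - 28*(-39/2)) = 2 + (-168 + 546) = 2 + 378 = 380)
T - (72 + 321*(42/120)) = 380 - (72 + 321*(42/120)) = 380 - (72 + 321*(42*(1/120))) = 380 - (72 + 321*(7/20)) = 380 - (72 + 2247/20) = 380 - 1*3687/20 = 380 - 3687/20 = 3913/20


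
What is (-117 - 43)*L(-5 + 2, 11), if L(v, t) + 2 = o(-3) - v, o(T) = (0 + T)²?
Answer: -1600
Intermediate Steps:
o(T) = T²
L(v, t) = 7 - v (L(v, t) = -2 + ((-3)² - v) = -2 + (9 - v) = 7 - v)
(-117 - 43)*L(-5 + 2, 11) = (-117 - 43)*(7 - (-5 + 2)) = -160*(7 - 1*(-3)) = -160*(7 + 3) = -160*10 = -1600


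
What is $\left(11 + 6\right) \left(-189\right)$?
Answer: $-3213$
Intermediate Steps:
$\left(11 + 6\right) \left(-189\right) = 17 \left(-189\right) = -3213$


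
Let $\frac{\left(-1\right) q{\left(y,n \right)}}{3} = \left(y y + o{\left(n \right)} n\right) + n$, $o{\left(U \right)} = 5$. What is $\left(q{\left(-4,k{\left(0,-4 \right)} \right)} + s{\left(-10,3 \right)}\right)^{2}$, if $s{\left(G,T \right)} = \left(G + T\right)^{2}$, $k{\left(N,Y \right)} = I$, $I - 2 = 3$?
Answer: $7921$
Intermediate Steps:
$I = 5$ ($I = 2 + 3 = 5$)
$k{\left(N,Y \right)} = 5$
$q{\left(y,n \right)} = - 18 n - 3 y^{2}$ ($q{\left(y,n \right)} = - 3 \left(\left(y y + 5 n\right) + n\right) = - 3 \left(\left(y^{2} + 5 n\right) + n\right) = - 3 \left(y^{2} + 6 n\right) = - 18 n - 3 y^{2}$)
$\left(q{\left(-4,k{\left(0,-4 \right)} \right)} + s{\left(-10,3 \right)}\right)^{2} = \left(\left(\left(-18\right) 5 - 3 \left(-4\right)^{2}\right) + \left(-10 + 3\right)^{2}\right)^{2} = \left(\left(-90 - 48\right) + \left(-7\right)^{2}\right)^{2} = \left(\left(-90 - 48\right) + 49\right)^{2} = \left(-138 + 49\right)^{2} = \left(-89\right)^{2} = 7921$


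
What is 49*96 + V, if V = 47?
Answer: 4751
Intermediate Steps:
49*96 + V = 49*96 + 47 = 4704 + 47 = 4751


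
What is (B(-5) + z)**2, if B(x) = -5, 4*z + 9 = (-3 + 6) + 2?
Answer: 36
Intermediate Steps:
z = -1 (z = -9/4 + ((-3 + 6) + 2)/4 = -9/4 + (3 + 2)/4 = -9/4 + (1/4)*5 = -9/4 + 5/4 = -1)
(B(-5) + z)**2 = (-5 - 1)**2 = (-6)**2 = 36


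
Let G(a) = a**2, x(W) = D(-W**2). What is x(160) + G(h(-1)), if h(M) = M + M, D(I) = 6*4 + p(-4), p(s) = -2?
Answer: 26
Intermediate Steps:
D(I) = 22 (D(I) = 6*4 - 2 = 24 - 2 = 22)
h(M) = 2*M
x(W) = 22
x(160) + G(h(-1)) = 22 + (2*(-1))**2 = 22 + (-2)**2 = 22 + 4 = 26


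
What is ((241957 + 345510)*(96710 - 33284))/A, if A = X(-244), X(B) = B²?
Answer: 18630340971/29768 ≈ 6.2585e+5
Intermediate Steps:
A = 59536 (A = (-244)² = 59536)
((241957 + 345510)*(96710 - 33284))/A = ((241957 + 345510)*(96710 - 33284))/59536 = (587467*63426)*(1/59536) = 37260681942*(1/59536) = 18630340971/29768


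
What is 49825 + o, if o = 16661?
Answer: 66486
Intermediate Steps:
49825 + o = 49825 + 16661 = 66486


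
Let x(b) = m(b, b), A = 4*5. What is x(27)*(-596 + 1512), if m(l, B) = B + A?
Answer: 43052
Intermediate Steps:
A = 20
m(l, B) = 20 + B (m(l, B) = B + 20 = 20 + B)
x(b) = 20 + b
x(27)*(-596 + 1512) = (20 + 27)*(-596 + 1512) = 47*916 = 43052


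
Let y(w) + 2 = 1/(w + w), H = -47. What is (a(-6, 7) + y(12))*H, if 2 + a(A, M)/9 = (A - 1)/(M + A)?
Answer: 93577/24 ≈ 3899.0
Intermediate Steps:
y(w) = -2 + 1/(2*w) (y(w) = -2 + 1/(w + w) = -2 + 1/(2*w))
a(A, M) = -18 + 9*(-1 + A)/(A + M) (a(A, M) = -18 + 9*((A - 1)/(M + A)) = -18 + 9*((-1 + A)/(A + M)) = -18 + 9*(-1 + A)/(A + M))
(a(-6, 7) + y(12))*H = (9*(-1 - 1*(-6) - 2*7)/(-6 + 7) + (-2 + (½)/12))*(-47) = (9*(-1 + 6 - 14)/1 + (-2 + (½)*(1/12)))*(-47) = (9*1*(-9) + (-2 + 1/24))*(-47) = (-81 - 47/24)*(-47) = -1991/24*(-47) = 93577/24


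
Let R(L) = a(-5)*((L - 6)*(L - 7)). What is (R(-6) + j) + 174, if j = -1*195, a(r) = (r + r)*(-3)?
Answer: 4659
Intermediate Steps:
a(r) = -6*r (a(r) = (2*r)*(-3) = -6*r)
R(L) = 30*(-7 + L)*(-6 + L) (R(L) = (-6*(-5))*((L - 6)*(L - 7)) = 30*((-6 + L)*(-7 + L)) = 30*((-7 + L)*(-6 + L)) = 30*(-7 + L)*(-6 + L))
j = -195
(R(-6) + j) + 174 = ((1260 - 390*(-6) + 30*(-6)²) - 195) + 174 = ((1260 + 2340 + 30*36) - 195) + 174 = ((1260 + 2340 + 1080) - 195) + 174 = (4680 - 195) + 174 = 4485 + 174 = 4659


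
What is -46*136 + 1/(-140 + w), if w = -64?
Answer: -1276225/204 ≈ -6256.0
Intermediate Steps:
-46*136 + 1/(-140 + w) = -46*136 + 1/(-140 - 64) = -6256 + 1/(-204) = -6256 - 1/204 = -1276225/204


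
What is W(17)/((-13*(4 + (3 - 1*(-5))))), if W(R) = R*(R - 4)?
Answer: -17/12 ≈ -1.4167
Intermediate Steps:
W(R) = R*(-4 + R)
W(17)/((-13*(4 + (3 - 1*(-5))))) = (17*(-4 + 17))/((-13*(4 + (3 - 1*(-5))))) = (17*13)/((-13*(4 + (3 + 5)))) = 221/((-13*(4 + 8))) = 221/((-13*12)) = 221/(-156) = 221*(-1/156) = -17/12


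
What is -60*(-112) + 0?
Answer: 6720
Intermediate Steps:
-60*(-112) + 0 = 6720 + 0 = 6720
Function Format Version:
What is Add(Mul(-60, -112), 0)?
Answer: 6720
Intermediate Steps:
Add(Mul(-60, -112), 0) = Add(6720, 0) = 6720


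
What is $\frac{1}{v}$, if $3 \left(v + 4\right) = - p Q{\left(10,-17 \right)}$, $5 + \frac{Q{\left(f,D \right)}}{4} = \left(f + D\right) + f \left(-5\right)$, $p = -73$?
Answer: $- \frac{3}{18116} \approx -0.0001656$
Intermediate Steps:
$Q{\left(f,D \right)} = -20 - 16 f + 4 D$ ($Q{\left(f,D \right)} = -20 + 4 \left(\left(f + D\right) + f \left(-5\right)\right) = -20 + 4 \left(\left(D + f\right) - 5 f\right) = -20 + 4 \left(D - 4 f\right) = -20 + \left(- 16 f + 4 D\right) = -20 - 16 f + 4 D$)
$v = - \frac{18116}{3}$ ($v = -4 + \frac{\left(-1\right) \left(-73\right) \left(-20 - 160 + 4 \left(-17\right)\right)}{3} = -4 + \frac{73 \left(-20 - 160 - 68\right)}{3} = -4 + \frac{73 \left(-248\right)}{3} = -4 + \frac{1}{3} \left(-18104\right) = -4 - \frac{18104}{3} = - \frac{18116}{3} \approx -6038.7$)
$\frac{1}{v} = \frac{1}{- \frac{18116}{3}} = - \frac{3}{18116}$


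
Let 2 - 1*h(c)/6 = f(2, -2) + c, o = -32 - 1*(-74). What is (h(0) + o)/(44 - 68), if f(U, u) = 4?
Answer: -5/4 ≈ -1.2500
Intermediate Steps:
o = 42 (o = -32 + 74 = 42)
h(c) = -12 - 6*c (h(c) = 12 - 6*(4 + c) = 12 + (-24 - 6*c) = -12 - 6*c)
(h(0) + o)/(44 - 68) = ((-12 - 6*0) + 42)/(44 - 68) = ((-12 + 0) + 42)/(-24) = (-12 + 42)*(-1/24) = 30*(-1/24) = -5/4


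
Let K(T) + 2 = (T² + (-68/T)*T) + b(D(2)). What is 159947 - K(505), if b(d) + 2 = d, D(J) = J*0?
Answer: -95006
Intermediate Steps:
D(J) = 0
b(d) = -2 + d
K(T) = -72 + T² (K(T) = -2 + ((T² + (-68/T)*T) + (-2 + 0)) = -2 + ((T² + (-68/T)*T) - 2) = -2 + ((T² - 68) - 2) = -2 + ((-68 + T²) - 2) = -2 + (-70 + T²) = -72 + T²)
159947 - K(505) = 159947 - (-72 + 505²) = 159947 - (-72 + 255025) = 159947 - 1*254953 = 159947 - 254953 = -95006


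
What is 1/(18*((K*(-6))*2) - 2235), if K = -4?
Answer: -1/1371 ≈ -0.00072939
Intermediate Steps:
1/(18*((K*(-6))*2) - 2235) = 1/(18*(-4*(-6)*2) - 2235) = 1/(18*(24*2) - 2235) = 1/(18*48 - 2235) = 1/(864 - 2235) = 1/(-1371) = -1/1371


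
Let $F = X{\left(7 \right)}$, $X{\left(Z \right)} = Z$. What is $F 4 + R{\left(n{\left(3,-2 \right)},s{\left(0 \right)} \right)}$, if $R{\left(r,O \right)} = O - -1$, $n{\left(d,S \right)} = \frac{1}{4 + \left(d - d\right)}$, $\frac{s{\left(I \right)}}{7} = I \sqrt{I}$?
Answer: $29$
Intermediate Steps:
$F = 7$
$s{\left(I \right)} = 7 I^{\frac{3}{2}}$ ($s{\left(I \right)} = 7 I \sqrt{I} = 7 I^{\frac{3}{2}}$)
$n{\left(d,S \right)} = \frac{1}{4}$ ($n{\left(d,S \right)} = \frac{1}{4 + 0} = \frac{1}{4}$)
$R{\left(r,O \right)} = 1 + O$ ($R{\left(r,O \right)} = O + 1 = 1 + O$)
$F 4 + R{\left(n{\left(3,-2 \right)},s{\left(0 \right)} \right)} = 7 \cdot 4 + \left(1 + 7 \cdot 0^{\frac{3}{2}}\right) = 28 + \left(1 + 7 \cdot 0\right) = 28 + \left(1 + 0\right) = 28 + 1 = 29$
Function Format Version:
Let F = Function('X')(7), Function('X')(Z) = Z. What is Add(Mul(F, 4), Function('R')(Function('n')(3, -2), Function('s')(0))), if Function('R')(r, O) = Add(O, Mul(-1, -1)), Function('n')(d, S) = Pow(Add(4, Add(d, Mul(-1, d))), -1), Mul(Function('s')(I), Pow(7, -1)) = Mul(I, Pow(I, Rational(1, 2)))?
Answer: 29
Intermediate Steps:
F = 7
Function('s')(I) = Mul(7, Pow(I, Rational(3, 2))) (Function('s')(I) = Mul(7, Mul(I, Pow(I, Rational(1, 2)))) = Mul(7, Pow(I, Rational(3, 2))))
Function('n')(d, S) = Rational(1, 4) (Function('n')(d, S) = Pow(Add(4, 0), -1) = Pow(4, -1) = Rational(1, 4))
Function('R')(r, O) = Add(1, O) (Function('R')(r, O) = Add(O, 1) = Add(1, O))
Add(Mul(F, 4), Function('R')(Function('n')(3, -2), Function('s')(0))) = Add(Mul(7, 4), Add(1, Mul(7, Pow(0, Rational(3, 2))))) = Add(28, Add(1, Mul(7, 0))) = Add(28, Add(1, 0)) = Add(28, 1) = 29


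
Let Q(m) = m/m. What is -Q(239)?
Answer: -1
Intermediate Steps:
Q(m) = 1
-Q(239) = -1*1 = -1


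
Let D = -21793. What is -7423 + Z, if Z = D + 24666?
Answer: -4550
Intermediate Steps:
Z = 2873 (Z = -21793 + 24666 = 2873)
-7423 + Z = -7423 + 2873 = -4550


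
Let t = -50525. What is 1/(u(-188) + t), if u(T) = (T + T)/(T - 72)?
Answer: -65/3284031 ≈ -1.9793e-5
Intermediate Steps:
u(T) = 2*T/(-72 + T) (u(T) = (2*T)/(-72 + T) = 2*T/(-72 + T))
1/(u(-188) + t) = 1/(2*(-188)/(-72 - 188) - 50525) = 1/(2*(-188)/(-260) - 50525) = 1/(2*(-188)*(-1/260) - 50525) = 1/(94/65 - 50525) = 1/(-3284031/65) = -65/3284031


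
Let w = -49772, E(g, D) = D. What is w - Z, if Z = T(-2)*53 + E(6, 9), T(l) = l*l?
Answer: -49993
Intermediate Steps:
T(l) = l**2
Z = 221 (Z = (-2)**2*53 + 9 = 4*53 + 9 = 212 + 9 = 221)
w - Z = -49772 - 1*221 = -49772 - 221 = -49993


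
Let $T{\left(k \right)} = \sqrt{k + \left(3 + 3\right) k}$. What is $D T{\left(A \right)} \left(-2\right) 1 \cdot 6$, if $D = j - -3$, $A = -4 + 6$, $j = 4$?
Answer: $- 84 \sqrt{14} \approx -314.3$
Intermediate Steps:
$A = 2$
$T{\left(k \right)} = \sqrt{7} \sqrt{k}$ ($T{\left(k \right)} = \sqrt{k + 6 k} = \sqrt{7 k} = \sqrt{7} \sqrt{k}$)
$D = 7$ ($D = 4 - -3 = 4 + 3 = 7$)
$D T{\left(A \right)} \left(-2\right) 1 \cdot 6 = 7 \sqrt{7} \sqrt{2} \left(-2\right) 1 \cdot 6 = 7 \sqrt{14} \left(\left(-2\right) 6\right) = 7 \sqrt{14} \left(-12\right) = - 84 \sqrt{14}$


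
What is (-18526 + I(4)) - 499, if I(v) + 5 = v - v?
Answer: -19030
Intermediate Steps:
I(v) = -5 (I(v) = -5 + (v - v) = -5 + 0 = -5)
(-18526 + I(4)) - 499 = (-18526 - 5) - 499 = -18531 - 499 = -19030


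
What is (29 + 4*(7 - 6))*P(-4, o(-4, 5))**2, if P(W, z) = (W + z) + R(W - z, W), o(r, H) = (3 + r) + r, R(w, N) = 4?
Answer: 825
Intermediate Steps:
o(r, H) = 3 + 2*r
P(W, z) = 4 + W + z (P(W, z) = (W + z) + 4 = 4 + W + z)
(29 + 4*(7 - 6))*P(-4, o(-4, 5))**2 = (29 + 4*(7 - 6))*(4 - 4 + (3 + 2*(-4)))**2 = (29 + 4*1)*(4 - 4 + (3 - 8))**2 = (29 + 4)*(4 - 4 - 5)**2 = 33*(-5)**2 = 33*25 = 825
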